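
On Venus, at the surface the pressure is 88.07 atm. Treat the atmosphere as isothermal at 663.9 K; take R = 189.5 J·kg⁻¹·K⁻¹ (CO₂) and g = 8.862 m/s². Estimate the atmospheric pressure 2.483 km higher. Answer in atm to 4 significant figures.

P ≈ 73.94 atm

Scale height: H = RT/g = 189.5 × 663.9 / 8.862 = 14196 m.
Barometric formula: P = P₀ exp(−z/H).
z/H = 2483.0/14196 = 0.17491; exp(−0.17491) = 0.83953.
P = 88.07 × 0.83953 = 73.937 atm.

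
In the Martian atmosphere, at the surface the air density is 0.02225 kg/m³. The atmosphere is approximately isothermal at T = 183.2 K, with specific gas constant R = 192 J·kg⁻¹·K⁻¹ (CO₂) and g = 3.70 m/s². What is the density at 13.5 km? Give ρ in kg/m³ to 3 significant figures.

Scale height: H = RT/g = 192 × 183.2 / 3.70 = 9506.6 m.
In an isothermal atmosphere, density decays like pressure: ρ = ρ₀ exp(−z/H).
z/H = 13500/9506.6 = 1.4201; exp(−1.4201) = 0.24169.
ρ = 0.02225 × 0.24169 = 0.0053776 kg/m³.

ρ ≈ 0.00538 kg/m³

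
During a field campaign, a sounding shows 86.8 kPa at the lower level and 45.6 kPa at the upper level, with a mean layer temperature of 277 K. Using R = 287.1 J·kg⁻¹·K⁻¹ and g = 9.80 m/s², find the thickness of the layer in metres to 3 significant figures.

Hypsometric equation: Δz = (R T̄/g) ln(P₁/P₂).
R T̄/g = 287.1 × 277 / 9.80 = 8115.0 m.
ln(86.8/45.6) = ln(1.9035) = 0.64369.
Δz = 8115.0 × 0.64369 = 5223.5 m.

Δz ≈ 5220 m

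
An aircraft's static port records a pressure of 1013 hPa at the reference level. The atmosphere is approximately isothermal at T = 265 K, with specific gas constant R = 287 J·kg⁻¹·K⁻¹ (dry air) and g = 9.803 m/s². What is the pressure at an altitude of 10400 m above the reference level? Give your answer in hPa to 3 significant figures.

Scale height: H = RT/g = 287 × 265 / 9.803 = 7758.3 m.
Barometric formula: P = P₀ exp(−z/H).
z/H = 10400/7758.3 = 1.3405; exp(−1.3405) = 0.26171.
P = 1013 × 0.26171 = 265.11 hPa.

P ≈ 265 hPa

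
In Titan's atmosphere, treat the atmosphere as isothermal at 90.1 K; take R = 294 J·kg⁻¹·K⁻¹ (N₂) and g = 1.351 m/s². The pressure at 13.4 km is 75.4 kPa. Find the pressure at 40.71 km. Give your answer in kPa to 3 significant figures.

Scale height: H = RT/g = 294 × 90.1 / 1.351 = 19607 m.
Between two levels, P₂ = P₁ exp(−Δz/H) with Δz = z₂ − z₁.
Δz = 40710 − 13400 = 27310 m; Δz/H = 27310/19607 = 1.3929.
P₂ = 75.4 × exp(−1.3929) = 75.4 × 0.24835 = 18.726 kPa.

P ≈ 18.7 kPa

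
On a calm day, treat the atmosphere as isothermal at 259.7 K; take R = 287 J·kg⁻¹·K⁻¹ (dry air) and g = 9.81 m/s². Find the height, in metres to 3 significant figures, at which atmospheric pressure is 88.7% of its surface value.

z ≈ 911 m

Scale height: H = RT/g = 287 × 259.7 / 9.81 = 7597.7 m.
Set P/P₀ = exp(−z/H) = 0.887, so z = −H ln(0.887).
−ln(0.887) = 0.11991; z = 7597.7 × 0.11991 = 911.04 m.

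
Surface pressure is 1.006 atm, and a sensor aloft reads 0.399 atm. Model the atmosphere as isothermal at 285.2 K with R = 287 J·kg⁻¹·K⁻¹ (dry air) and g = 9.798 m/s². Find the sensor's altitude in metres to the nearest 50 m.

z ≈ 7750 m

Scale height: H = RT/g = 287 × 285.2 / 9.798 = 8354.0 m.
Invert the barometric formula: z = H ln(P₀/P).
P₀/P = 1.006/0.399 = 2.5213; ln(2.5213) = 0.92477.
z = 8354.0 × 0.92477 = 7725.5 m.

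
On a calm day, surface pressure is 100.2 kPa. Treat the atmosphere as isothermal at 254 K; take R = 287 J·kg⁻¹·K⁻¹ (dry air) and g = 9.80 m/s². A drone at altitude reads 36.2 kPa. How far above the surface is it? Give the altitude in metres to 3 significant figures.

z ≈ 7570 m

Scale height: H = RT/g = 287 × 254 / 9.80 = 7438.6 m.
Invert the barometric formula: z = H ln(P₀/P).
P₀/P = 100.2/36.2 = 2.7680; ln(2.7680) = 1.0181.
z = 7438.6 × 1.0181 = 7573.2 m.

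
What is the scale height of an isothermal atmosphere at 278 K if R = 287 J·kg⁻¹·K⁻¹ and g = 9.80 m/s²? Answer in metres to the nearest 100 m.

H ≈ 8100 m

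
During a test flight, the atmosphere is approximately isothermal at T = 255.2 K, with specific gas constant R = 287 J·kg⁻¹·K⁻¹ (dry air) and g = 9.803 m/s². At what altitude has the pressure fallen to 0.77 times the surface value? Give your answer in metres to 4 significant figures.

Scale height: H = RT/g = 287 × 255.2 / 9.803 = 7471.4 m.
Set P/P₀ = exp(−z/H) = 0.77, so z = −H ln(0.77).
−ln(0.77) = 0.26136; z = 7471.4 × 0.26136 = 1952.7 m.

z ≈ 1953 m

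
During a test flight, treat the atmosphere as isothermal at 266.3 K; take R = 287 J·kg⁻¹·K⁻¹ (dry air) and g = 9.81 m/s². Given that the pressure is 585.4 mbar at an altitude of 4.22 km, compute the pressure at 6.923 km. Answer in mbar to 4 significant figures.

Scale height: H = RT/g = 287 × 266.3 / 9.81 = 7790.8 m.
Between two levels, P₂ = P₁ exp(−Δz/H) with Δz = z₂ − z₁.
Δz = 6923.0 − 4220.0 = 2703.0 m; Δz/H = 2703.0/7790.8 = 0.34695.
P₂ = 585.4 × exp(−0.34695) = 585.4 × 0.70684 = 413.78 mbar.

P ≈ 413.8 mbar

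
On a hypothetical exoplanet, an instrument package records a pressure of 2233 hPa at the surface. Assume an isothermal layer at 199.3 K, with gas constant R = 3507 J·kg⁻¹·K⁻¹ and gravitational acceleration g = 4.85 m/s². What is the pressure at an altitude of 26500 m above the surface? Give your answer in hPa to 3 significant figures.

P ≈ 1860 hPa

Scale height: H = RT/g = 3507 × 199.3 / 4.85 = 144110 m.
Barometric formula: P = P₀ exp(−z/H).
z/H = 26500/144110 = 0.18389; exp(−0.18389) = 0.83203.
P = 2233 × 0.83203 = 1857.9 hPa.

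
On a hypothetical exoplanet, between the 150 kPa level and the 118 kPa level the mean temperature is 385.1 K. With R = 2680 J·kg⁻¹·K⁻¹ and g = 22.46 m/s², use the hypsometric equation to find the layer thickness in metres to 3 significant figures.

Hypsometric equation: Δz = (R T̄/g) ln(P₁/P₂).
R T̄/g = 2680 × 385.1 / 22.46 = 45951 m.
ln(150/118) = ln(1.2712) = 0.23996.
Δz = 45951 × 0.23996 = 11026 m.

Δz ≈ 11000 m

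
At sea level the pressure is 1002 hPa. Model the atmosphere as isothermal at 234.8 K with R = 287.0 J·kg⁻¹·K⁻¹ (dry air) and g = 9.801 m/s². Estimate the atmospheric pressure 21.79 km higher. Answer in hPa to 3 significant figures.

P ≈ 42.1 hPa

Scale height: H = RT/g = 287.0 × 234.8 / 9.801 = 6875.6 m.
Barometric formula: P = P₀ exp(−z/H).
z/H = 21790/6875.6 = 3.1692; exp(−3.1692) = 0.042037.
P = 1002 × 0.042037 = 42.121 hPa.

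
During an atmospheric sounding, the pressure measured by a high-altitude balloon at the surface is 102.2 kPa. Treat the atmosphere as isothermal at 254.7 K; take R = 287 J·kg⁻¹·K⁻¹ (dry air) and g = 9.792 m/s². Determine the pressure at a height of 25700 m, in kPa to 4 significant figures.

Scale height: H = RT/g = 287 × 254.7 / 9.792 = 7465.2 m.
Barometric formula: P = P₀ exp(−z/H).
z/H = 25700/7465.2 = 3.4426; exp(−3.4426) = 0.031981.
P = 102.2 × 0.031981 = 3.2685 kPa.

P ≈ 3.268 kPa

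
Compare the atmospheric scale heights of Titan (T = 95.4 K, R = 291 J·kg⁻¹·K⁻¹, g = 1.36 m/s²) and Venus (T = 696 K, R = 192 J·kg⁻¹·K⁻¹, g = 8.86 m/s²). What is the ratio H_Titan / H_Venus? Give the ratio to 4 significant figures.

H = RT/g for each body.
H_Titan = 291 × 95.4 / 1.36 = 20413 m.
H_Venus = 192 × 696 / 8.86 = 15083 m.
H_Titan/H_Venus = 20413/15083 = 1.3534.

H_Titan/H_Venus ≈ 1.353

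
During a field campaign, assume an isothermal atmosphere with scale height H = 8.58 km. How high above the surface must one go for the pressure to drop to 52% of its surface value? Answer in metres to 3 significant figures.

z ≈ 5610 m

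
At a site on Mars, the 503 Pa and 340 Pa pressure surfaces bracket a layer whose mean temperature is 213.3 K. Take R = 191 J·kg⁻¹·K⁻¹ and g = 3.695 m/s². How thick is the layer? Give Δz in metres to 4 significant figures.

Δz ≈ 4318 m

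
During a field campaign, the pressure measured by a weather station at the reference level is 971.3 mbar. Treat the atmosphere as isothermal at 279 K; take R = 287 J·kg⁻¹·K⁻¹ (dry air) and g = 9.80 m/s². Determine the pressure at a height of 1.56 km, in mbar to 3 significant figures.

P ≈ 802 mbar

Scale height: H = RT/g = 287 × 279 / 9.80 = 8170.7 m.
Barometric formula: P = P₀ exp(−z/H).
z/H = 1560.0/8170.7 = 0.19093; exp(−0.19093) = 0.82619.
P = 971.3 × 0.82619 = 802.48 mbar.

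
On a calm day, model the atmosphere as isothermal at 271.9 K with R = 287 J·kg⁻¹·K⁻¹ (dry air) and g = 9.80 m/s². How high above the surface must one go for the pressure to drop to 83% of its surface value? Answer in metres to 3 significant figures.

Scale height: H = RT/g = 287 × 271.9 / 9.80 = 7962.8 m.
Set P/P₀ = exp(−z/H) = 0.83, so z = −H ln(0.83).
−ln(0.83) = 0.18633; z = 7962.8 × 0.18633 = 1483.7 m.

z ≈ 1480 m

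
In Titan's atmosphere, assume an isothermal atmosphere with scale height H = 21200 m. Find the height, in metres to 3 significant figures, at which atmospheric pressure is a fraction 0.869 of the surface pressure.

Set P/P₀ = exp(−z/H) = 0.869, so z = −H ln(0.869).
−ln(0.869) = 0.14041; z = 21200 × 0.14041 = 2976.7 m.

z ≈ 2980 m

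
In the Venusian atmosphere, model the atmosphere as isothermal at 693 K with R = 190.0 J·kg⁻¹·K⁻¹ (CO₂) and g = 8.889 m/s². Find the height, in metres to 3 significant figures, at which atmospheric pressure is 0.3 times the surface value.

Scale height: H = RT/g = 190.0 × 693 / 8.889 = 14813 m.
Set P/P₀ = exp(−z/H) = 0.3, so z = −H ln(0.3).
−ln(0.3) = 1.2040; z = 14813 × 1.2040 = 17835 m.

z ≈ 17800 m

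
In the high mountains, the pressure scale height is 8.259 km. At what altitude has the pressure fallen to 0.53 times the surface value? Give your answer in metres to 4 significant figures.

Set P/P₀ = exp(−z/H) = 0.53, so z = −H ln(0.53).
−ln(0.53) = 0.63488; z = 8259.0 × 0.63488 = 5243.5 m.

z ≈ 5243 m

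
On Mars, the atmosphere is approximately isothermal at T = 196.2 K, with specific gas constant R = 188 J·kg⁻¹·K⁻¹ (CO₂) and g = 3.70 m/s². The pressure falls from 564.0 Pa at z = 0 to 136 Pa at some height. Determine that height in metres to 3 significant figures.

z ≈ 14200 m

Scale height: H = RT/g = 188 × 196.2 / 3.70 = 9969.1 m.
Invert the barometric formula: z = H ln(P₀/P).
P₀/P = 564.0/136 = 4.1471; ln(4.1471) = 1.4224.
z = 9969.1 × 1.4224 = 14180 m.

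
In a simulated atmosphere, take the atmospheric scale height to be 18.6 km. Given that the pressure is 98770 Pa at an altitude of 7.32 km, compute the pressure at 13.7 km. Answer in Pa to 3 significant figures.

P ≈ 70100 Pa

Between two levels, P₂ = P₁ exp(−Δz/H) with Δz = z₂ − z₁.
Δz = 13700 − 7320.0 = 6380.0 m; Δz/H = 6380.0/18600 = 0.34301.
P₂ = 98770 × exp(−0.34301) = 98770 × 0.70963 = 70090 Pa.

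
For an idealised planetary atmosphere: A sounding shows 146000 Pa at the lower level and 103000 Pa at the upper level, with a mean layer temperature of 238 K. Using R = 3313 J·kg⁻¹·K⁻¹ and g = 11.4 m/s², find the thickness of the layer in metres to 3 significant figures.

Δz ≈ 24100 m

Hypsometric equation: Δz = (R T̄/g) ln(P₁/P₂).
R T̄/g = 3313 × 238 / 11.4 = 69166 m.
ln(146000/103000) = ln(1.4175) = 0.34889.
Δz = 69166 × 0.34889 = 24131 m.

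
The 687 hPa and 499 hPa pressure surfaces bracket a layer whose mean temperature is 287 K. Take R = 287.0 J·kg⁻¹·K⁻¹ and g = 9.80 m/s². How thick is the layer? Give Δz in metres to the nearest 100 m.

Hypsometric equation: Δz = (R T̄/g) ln(P₁/P₂).
R T̄/g = 287.0 × 287 / 9.80 = 8405.0 m.
ln(687/499) = ln(1.3768) = 0.31976.
Δz = 8405.0 × 0.31976 = 2687.6 m.

Δz ≈ 2700 m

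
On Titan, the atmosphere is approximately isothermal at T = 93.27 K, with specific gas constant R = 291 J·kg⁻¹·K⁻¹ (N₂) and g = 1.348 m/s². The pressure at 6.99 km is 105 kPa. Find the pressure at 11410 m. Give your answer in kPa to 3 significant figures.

P ≈ 84.3 kPa

Scale height: H = RT/g = 291 × 93.27 / 1.348 = 20135 m.
Between two levels, P₂ = P₁ exp(−Δz/H) with Δz = z₂ − z₁.
Δz = 11410 − 6990.0 = 4420.0 m; Δz/H = 4420.0/20135 = 0.21952.
P₂ = 105 × exp(−0.21952) = 105 × 0.80290 = 84.304 kPa.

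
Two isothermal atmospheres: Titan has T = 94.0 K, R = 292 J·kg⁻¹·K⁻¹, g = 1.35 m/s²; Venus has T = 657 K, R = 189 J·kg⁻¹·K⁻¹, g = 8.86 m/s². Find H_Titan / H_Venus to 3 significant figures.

H = RT/g for each body.
H_Titan = 292 × 94.0 / 1.35 = 20332 m.
H_Venus = 189 × 657 / 8.86 = 14015 m.
H_Titan/H_Venus = 20332/14015 = 1.4507.

H_Titan/H_Venus ≈ 1.45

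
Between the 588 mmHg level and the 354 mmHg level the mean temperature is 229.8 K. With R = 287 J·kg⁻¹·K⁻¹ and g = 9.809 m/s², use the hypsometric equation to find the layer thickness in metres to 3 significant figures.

Hypsometric equation: Δz = (R T̄/g) ln(P₁/P₂).
R T̄/g = 287 × 229.8 / 9.809 = 6723.7 m.
ln(588/354) = ln(1.6610) = 0.50742.
Δz = 6723.7 × 0.50742 = 3411.7 m.

Δz ≈ 3410 m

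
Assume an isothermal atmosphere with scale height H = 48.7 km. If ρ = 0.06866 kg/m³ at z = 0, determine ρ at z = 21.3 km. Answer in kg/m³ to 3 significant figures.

In an isothermal atmosphere, density decays like pressure: ρ = ρ₀ exp(−z/H).
z/H = 21300/48700 = 0.43737; exp(−0.43737) = 0.64573.
ρ = 0.06866 × 0.64573 = 0.044336 kg/m³.

ρ ≈ 0.0443 kg/m³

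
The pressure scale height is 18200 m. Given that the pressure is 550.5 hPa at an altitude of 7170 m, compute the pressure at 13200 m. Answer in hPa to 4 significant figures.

P ≈ 395.2 hPa

Between two levels, P₂ = P₁ exp(−Δz/H) with Δz = z₂ − z₁.
Δz = 13200 − 7170.0 = 6030.0 m; Δz/H = 6030.0/18200 = 0.33132.
P₂ = 550.5 × exp(−0.33132) = 550.5 × 0.71798 = 395.25 hPa.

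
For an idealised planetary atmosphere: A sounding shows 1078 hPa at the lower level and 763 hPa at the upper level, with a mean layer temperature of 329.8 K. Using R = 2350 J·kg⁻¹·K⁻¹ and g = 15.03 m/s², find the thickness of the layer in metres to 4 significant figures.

Hypsometric equation: Δz = (R T̄/g) ln(P₁/P₂).
R T̄/g = 2350 × 329.8 / 15.03 = 51566 m.
ln(1078/763) = ln(1.4128) = 0.34557.
Δz = 51566 × 0.34557 = 17820 m.

Δz ≈ 17820 m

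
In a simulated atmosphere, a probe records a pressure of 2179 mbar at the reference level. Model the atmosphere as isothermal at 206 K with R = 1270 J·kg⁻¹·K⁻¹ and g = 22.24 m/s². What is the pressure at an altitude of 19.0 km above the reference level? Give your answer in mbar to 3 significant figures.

Scale height: H = RT/g = 1270 × 206 / 22.24 = 11763 m.
Barometric formula: P = P₀ exp(−z/H).
z/H = 19000/11763 = 1.6152; exp(−1.6152) = 0.19885.
P = 2179 × 0.19885 = 433.29 mbar.

P ≈ 433 mbar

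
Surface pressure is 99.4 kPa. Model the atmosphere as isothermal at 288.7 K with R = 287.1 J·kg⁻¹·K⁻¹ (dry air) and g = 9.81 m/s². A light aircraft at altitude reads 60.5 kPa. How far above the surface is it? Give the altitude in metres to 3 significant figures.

Scale height: H = RT/g = 287.1 × 288.7 / 9.81 = 8449.1 m.
Invert the barometric formula: z = H ln(P₀/P).
P₀/P = 99.4/60.5 = 1.6430; ln(1.6430) = 0.49652.
z = 8449.1 × 0.49652 = 4195.1 m.

z ≈ 4200 m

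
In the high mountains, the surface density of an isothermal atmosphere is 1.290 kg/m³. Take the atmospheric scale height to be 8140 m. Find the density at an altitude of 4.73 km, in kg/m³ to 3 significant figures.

In an isothermal atmosphere, density decays like pressure: ρ = ρ₀ exp(−z/H).
z/H = 4730.0/8140.0 = 0.58108; exp(−0.58108) = 0.55929.
ρ = 1.290 × 0.55929 = 0.72148 kg/m³.

ρ ≈ 0.721 kg/m³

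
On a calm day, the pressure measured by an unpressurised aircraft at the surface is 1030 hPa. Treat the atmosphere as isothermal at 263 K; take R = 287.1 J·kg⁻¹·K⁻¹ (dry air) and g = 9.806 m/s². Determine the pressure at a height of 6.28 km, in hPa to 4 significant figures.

Scale height: H = RT/g = 287.1 × 263 / 9.806 = 7700.1 m.
Barometric formula: P = P₀ exp(−z/H).
z/H = 6280.0/7700.1 = 0.81557; exp(−0.81557) = 0.44239.
P = 1030 × 0.44239 = 455.66 hPa.

P ≈ 455.7 hPa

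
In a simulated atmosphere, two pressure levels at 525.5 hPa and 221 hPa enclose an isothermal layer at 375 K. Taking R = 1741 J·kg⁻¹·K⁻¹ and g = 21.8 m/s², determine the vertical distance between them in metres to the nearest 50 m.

Hypsometric equation: Δz = (R T̄/g) ln(P₁/P₂).
R T̄/g = 1741 × 375 / 21.8 = 29948 m.
ln(525.5/221) = ln(2.3778) = 0.86618.
Δz = 29948 × 0.86618 = 25940 m.

Δz ≈ 25950 m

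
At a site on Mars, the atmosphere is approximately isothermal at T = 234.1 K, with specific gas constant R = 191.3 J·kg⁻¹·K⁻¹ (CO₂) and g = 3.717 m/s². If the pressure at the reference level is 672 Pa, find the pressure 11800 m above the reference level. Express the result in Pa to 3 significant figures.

P ≈ 252 Pa

Scale height: H = RT/g = 191.3 × 234.1 / 3.717 = 12048 m.
Barometric formula: P = P₀ exp(−z/H).
z/H = 11800/12048 = 0.97942; exp(−0.97942) = 0.37553.
P = 672 × 0.37553 = 252.36 Pa.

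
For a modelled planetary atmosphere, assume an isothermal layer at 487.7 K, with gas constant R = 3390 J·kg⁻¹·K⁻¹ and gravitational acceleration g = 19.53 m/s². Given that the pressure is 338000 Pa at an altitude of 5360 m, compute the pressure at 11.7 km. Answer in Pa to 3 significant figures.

Scale height: H = RT/g = 3390 × 487.7 / 19.53 = 84655 m.
Between two levels, P₂ = P₁ exp(−Δz/H) with Δz = z₂ − z₁.
Δz = 11700 − 5360.0 = 6340.0 m; Δz/H = 6340.0/84655 = 0.074892.
P₂ = 338000 × exp(−0.074892) = 338000 × 0.92784 = 313610 Pa.

P ≈ 314000 Pa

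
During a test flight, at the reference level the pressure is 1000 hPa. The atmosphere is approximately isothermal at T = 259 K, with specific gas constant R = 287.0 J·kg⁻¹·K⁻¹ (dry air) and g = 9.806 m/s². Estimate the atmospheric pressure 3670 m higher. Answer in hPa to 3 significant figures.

P ≈ 616 hPa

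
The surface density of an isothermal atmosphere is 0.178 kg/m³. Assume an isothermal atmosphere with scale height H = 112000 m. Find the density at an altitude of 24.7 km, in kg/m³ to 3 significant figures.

In an isothermal atmosphere, density decays like pressure: ρ = ρ₀ exp(−z/H).
z/H = 24700/112000 = 0.22054; exp(−0.22054) = 0.80209.
ρ = 0.178 × 0.80209 = 0.14277 kg/m³.

ρ ≈ 0.143 kg/m³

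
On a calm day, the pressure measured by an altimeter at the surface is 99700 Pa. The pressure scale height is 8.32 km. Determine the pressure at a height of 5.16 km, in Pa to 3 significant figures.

Barometric formula: P = P₀ exp(−z/H).
z/H = 5160.0/8320.0 = 0.62019; exp(−0.62019) = 0.53784.
P = 99700 × 0.53784 = 53623 Pa.

P ≈ 53600 Pa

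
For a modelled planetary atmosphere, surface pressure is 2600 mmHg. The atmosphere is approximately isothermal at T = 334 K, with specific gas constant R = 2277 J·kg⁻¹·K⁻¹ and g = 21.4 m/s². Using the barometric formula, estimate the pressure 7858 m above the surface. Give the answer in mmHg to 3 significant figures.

P ≈ 2080 mmHg

Scale height: H = RT/g = 2277 × 334 / 21.4 = 35538 m.
Barometric formula: P = P₀ exp(−z/H).
z/H = 7858.0/35538 = 0.22112; exp(−0.22112) = 0.80162.
P = 2600 × 0.80162 = 2084.2 mmHg.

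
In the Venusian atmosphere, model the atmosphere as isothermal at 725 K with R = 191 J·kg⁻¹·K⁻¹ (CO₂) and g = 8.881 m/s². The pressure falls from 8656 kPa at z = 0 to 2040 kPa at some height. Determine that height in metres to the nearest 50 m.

Scale height: H = RT/g = 191 × 725 / 8.881 = 15592 m.
Invert the barometric formula: z = H ln(P₀/P).
P₀/P = 8656/2040 = 4.2431; ln(4.2431) = 1.4453.
z = 15592 × 1.4453 = 22535 m.

z ≈ 22550 m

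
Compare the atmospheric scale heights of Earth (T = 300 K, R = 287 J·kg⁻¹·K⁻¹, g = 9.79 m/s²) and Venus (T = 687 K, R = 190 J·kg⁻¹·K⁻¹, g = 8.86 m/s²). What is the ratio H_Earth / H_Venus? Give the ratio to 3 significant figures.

H = RT/g for each body.
H_Earth = 287 × 300 / 9.79 = 8794.7 m.
H_Venus = 190 × 687 / 8.86 = 14733 m.
H_Earth/H_Venus = 8794.7/14733 = 0.59694.

H_Earth/H_Venus ≈ 0.597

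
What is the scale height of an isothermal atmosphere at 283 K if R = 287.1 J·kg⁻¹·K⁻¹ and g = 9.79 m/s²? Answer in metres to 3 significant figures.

H ≈ 8300 m

The scale height of an isothermal atmosphere is H = RT/g.
H = 287.1 × 283 / 9.79 = 81249/9.79 = 8299.2 m.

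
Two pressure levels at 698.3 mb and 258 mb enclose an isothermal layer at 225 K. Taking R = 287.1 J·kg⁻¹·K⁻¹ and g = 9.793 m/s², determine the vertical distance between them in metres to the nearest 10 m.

Δz ≈ 6570 m

Hypsometric equation: Δz = (R T̄/g) ln(P₁/P₂).
R T̄/g = 287.1 × 225 / 9.793 = 6596.3 m.
ln(698.3/258) = ln(2.7066) = 0.99569.
Δz = 6596.3 × 0.99569 = 6567.9 m.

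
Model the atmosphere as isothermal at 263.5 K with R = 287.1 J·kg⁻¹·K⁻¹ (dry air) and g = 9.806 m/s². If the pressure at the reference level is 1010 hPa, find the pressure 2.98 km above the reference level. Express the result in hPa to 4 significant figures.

Scale height: H = RT/g = 287.1 × 263.5 / 9.806 = 7714.8 m.
Barometric formula: P = P₀ exp(−z/H).
z/H = 2980.0/7714.8 = 0.38627; exp(−0.38627) = 0.67959.
P = 1010 × 0.67959 = 686.39 hPa.

P ≈ 686.4 hPa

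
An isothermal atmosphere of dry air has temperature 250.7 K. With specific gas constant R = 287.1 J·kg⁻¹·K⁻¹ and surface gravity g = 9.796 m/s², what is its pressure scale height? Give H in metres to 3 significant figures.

The scale height of an isothermal atmosphere is H = RT/g.
H = 287.1 × 250.7 / 9.796 = 71976/9.796 = 7347.5 m.

H ≈ 7350 m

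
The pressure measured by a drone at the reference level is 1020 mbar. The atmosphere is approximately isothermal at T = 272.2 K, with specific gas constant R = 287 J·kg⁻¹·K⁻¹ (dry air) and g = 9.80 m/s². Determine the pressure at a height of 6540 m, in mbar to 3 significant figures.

Scale height: H = RT/g = 287 × 272.2 / 9.80 = 7971.6 m.
Barometric formula: P = P₀ exp(−z/H).
z/H = 6540.0/7971.6 = 0.82041; exp(−0.82041) = 0.44025.
P = 1020 × 0.44025 = 449.05 mbar.

P ≈ 449 mbar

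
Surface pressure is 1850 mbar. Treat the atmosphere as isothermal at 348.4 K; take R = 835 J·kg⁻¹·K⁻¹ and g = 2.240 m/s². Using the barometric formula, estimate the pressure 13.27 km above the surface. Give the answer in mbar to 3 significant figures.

P ≈ 1670 mbar

Scale height: H = RT/g = 835 × 348.4 / 2.240 = 129870 m.
Barometric formula: P = P₀ exp(−z/H).
z/H = 13270/129870 = 0.10218; exp(−0.10218) = 0.90287.
P = 1850 × 0.90287 = 1670.3 mbar.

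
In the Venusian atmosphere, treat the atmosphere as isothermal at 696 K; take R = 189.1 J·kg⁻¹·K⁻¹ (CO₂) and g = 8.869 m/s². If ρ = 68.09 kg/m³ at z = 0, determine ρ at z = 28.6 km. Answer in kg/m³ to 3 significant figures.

Scale height: H = RT/g = 189.1 × 696 / 8.869 = 14840 m.
In an isothermal atmosphere, density decays like pressure: ρ = ρ₀ exp(−z/H).
z/H = 28600/14840 = 1.9272; exp(−1.9272) = 0.14556.
ρ = 68.09 × 0.14556 = 9.9112 kg/m³.

ρ ≈ 9.91 kg/m³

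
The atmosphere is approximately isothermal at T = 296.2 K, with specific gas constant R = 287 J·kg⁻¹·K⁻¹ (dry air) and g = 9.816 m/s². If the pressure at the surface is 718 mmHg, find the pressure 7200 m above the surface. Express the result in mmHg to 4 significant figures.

P ≈ 312.7 mmHg

Scale height: H = RT/g = 287 × 296.2 / 9.816 = 8660.3 m.
Barometric formula: P = P₀ exp(−z/H).
z/H = 7200.0/8660.3 = 0.83138; exp(−0.83138) = 0.43545.
P = 718 × 0.43545 = 312.65 mmHg.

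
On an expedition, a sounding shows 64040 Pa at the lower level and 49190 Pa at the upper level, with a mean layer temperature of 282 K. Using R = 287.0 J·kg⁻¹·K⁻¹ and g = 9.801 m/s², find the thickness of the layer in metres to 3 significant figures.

Δz ≈ 2180 m

Hypsometric equation: Δz = (R T̄/g) ln(P₁/P₂).
R T̄/g = 287.0 × 282 / 9.801 = 8257.7 m.
ln(64040/49190) = ln(1.3019) = 0.26382.
Δz = 8257.7 × 0.26382 = 2178.5 m.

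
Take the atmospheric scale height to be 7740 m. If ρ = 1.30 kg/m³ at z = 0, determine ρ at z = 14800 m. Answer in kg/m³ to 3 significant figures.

ρ ≈ 0.192 kg/m³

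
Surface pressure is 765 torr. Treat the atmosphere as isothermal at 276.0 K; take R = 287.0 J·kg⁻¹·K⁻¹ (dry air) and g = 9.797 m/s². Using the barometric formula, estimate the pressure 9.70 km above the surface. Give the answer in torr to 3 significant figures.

P ≈ 230 torr

Scale height: H = RT/g = 287.0 × 276.0 / 9.797 = 8085.3 m.
Barometric formula: P = P₀ exp(−z/H).
z/H = 9700.0/8085.3 = 1.1997; exp(−1.1997) = 0.30128.
P = 765 × 0.30128 = 230.48 torr.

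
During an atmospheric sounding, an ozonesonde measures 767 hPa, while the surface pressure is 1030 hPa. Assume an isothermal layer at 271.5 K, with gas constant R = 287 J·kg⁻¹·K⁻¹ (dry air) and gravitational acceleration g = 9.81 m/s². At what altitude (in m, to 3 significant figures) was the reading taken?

Scale height: H = RT/g = 287 × 271.5 / 9.81 = 7943.0 m.
Invert the barometric formula: z = H ln(P₀/P).
P₀/P = 1030/767 = 1.3429; ln(1.3429) = 0.29483.
z = 7943.0 × 0.29483 = 2341.8 m.

z ≈ 2340 m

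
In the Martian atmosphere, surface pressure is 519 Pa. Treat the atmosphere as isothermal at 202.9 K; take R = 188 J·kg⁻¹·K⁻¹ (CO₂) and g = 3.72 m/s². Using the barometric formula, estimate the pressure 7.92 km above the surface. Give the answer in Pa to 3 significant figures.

P ≈ 240 Pa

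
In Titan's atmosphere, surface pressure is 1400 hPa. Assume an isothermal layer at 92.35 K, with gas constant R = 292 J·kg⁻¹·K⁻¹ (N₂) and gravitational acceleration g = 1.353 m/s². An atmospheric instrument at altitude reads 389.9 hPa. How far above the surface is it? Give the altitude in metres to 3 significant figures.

z ≈ 25500 m

Scale height: H = RT/g = 292 × 92.35 / 1.353 = 19931 m.
Invert the barometric formula: z = H ln(P₀/P).
P₀/P = 1400/389.9 = 3.5907; ln(3.5907) = 1.2783.
z = 19931 × 1.2783 = 25478 m.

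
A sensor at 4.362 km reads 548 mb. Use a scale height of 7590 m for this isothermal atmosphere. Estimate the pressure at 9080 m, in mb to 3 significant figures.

P ≈ 294 mb

Between two levels, P₂ = P₁ exp(−Δz/H) with Δz = z₂ − z₁.
Δz = 9080.0 − 4362.0 = 4718.0 m; Δz/H = 4718.0/7590.0 = 0.62161.
P₂ = 548 × exp(−0.62161) = 548 × 0.53708 = 294.32 mb.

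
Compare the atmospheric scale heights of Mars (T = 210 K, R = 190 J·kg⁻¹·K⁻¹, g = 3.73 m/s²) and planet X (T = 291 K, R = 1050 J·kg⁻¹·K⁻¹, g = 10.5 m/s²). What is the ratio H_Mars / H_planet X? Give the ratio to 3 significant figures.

H_Mars/H_planet X ≈ 0.368

H = RT/g for each body.
H_Mars = 190 × 210 / 3.73 = 10697 m.
H_planet X = 1050 × 291 / 10.5 = 29100 m.
H_Mars/H_planet X = 10697/29100 = 0.36759.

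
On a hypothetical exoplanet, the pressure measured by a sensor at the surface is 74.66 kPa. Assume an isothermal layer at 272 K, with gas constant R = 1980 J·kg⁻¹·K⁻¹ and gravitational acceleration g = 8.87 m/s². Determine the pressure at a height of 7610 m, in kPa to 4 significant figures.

Scale height: H = RT/g = 1980 × 272 / 8.87 = 60717 m.
Barometric formula: P = P₀ exp(−z/H).
z/H = 7610.0/60717 = 0.12534; exp(−0.12534) = 0.88220.
P = 74.66 × 0.88220 = 65.865 kPa.

P ≈ 65.87 kPa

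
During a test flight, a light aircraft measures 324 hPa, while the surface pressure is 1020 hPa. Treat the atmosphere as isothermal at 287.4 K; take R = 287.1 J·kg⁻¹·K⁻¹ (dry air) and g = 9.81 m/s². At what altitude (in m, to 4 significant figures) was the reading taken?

z ≈ 9646 m

Scale height: H = RT/g = 287.1 × 287.4 / 9.81 = 8411.1 m.
Invert the barometric formula: z = H ln(P₀/P).
P₀/P = 1020/324 = 3.1481; ln(3.1481) = 1.1468.
z = 8411.1 × 1.1468 = 9645.8 m.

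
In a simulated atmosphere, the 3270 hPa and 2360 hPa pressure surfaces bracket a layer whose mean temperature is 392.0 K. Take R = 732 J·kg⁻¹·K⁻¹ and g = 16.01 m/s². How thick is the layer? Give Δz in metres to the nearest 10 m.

Δz ≈ 5850 m

Hypsometric equation: Δz = (R T̄/g) ln(P₁/P₂).
R T̄/g = 732 × 392.0 / 16.01 = 17923 m.
ln(3270/2360) = ln(1.3856) = 0.32613.
Δz = 17923 × 0.32613 = 5845.2 m.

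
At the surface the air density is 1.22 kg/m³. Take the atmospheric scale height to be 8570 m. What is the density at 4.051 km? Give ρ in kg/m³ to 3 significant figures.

In an isothermal atmosphere, density decays like pressure: ρ = ρ₀ exp(−z/H).
z/H = 4051.0/8570.0 = 0.47270; exp(−0.47270) = 0.62332.
ρ = 1.22 × 0.62332 = 0.76045 kg/m³.

ρ ≈ 0.760 kg/m³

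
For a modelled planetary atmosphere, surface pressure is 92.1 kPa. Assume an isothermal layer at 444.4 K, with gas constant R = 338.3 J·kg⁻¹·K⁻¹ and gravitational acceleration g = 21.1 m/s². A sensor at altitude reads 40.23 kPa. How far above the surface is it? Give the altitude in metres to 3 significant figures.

z ≈ 5900 m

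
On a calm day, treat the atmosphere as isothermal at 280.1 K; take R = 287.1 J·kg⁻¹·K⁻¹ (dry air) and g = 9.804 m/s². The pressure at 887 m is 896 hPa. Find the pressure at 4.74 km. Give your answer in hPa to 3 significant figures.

P ≈ 560 hPa

Scale height: H = RT/g = 287.1 × 280.1 / 9.804 = 8202.4 m.
Between two levels, P₂ = P₁ exp(−Δz/H) with Δz = z₂ − z₁.
Δz = 4740.0 − 887.00 = 3853.0 m; Δz/H = 3853.0/8202.4 = 0.46974.
P₂ = 896 × exp(−0.46974) = 896 × 0.62516 = 560.14 hPa.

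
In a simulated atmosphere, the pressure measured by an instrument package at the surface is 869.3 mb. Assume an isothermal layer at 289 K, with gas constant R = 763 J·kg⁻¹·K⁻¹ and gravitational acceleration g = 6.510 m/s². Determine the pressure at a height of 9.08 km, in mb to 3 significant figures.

Scale height: H = RT/g = 763 × 289 / 6.510 = 33872 m.
Barometric formula: P = P₀ exp(−z/H).
z/H = 9080.0/33872 = 0.26807; exp(−0.26807) = 0.76485.
P = 869.3 × 0.76485 = 664.88 mb.

P ≈ 665 mb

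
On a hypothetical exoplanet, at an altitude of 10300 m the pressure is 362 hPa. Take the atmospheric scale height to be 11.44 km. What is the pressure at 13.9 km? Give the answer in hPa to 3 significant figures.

Between two levels, P₂ = P₁ exp(−Δz/H) with Δz = z₂ − z₁.
Δz = 13900 − 10300 = 3600.0 m; Δz/H = 3600.0/11440 = 0.31469.
P₂ = 362 × exp(−0.31469) = 362 × 0.73002 = 264.27 hPa.

P ≈ 264 hPa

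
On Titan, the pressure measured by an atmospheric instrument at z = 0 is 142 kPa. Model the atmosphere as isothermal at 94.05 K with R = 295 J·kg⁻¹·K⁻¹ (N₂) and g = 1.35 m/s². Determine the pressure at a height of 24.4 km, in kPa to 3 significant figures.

Scale height: H = RT/g = 295 × 94.05 / 1.35 = 20552 m.
Barometric formula: P = P₀ exp(−z/H).
z/H = 24400/20552 = 1.1872; exp(−1.1872) = 0.30507.
P = 142 × 0.30507 = 43.320 kPa.

P ≈ 43.3 kPa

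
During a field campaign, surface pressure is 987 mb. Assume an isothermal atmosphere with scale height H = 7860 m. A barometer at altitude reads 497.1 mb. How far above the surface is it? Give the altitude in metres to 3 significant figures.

Invert the barometric formula: z = H ln(P₀/P).
P₀/P = 987/497.1 = 1.9855; ln(1.9855) = 0.68587.
z = 7860.0 × 0.68587 = 5390.9 m.

z ≈ 5390 m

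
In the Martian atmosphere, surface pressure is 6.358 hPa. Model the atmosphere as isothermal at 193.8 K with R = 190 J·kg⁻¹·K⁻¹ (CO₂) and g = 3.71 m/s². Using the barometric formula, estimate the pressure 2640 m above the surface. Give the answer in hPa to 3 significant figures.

P ≈ 4.87 hPa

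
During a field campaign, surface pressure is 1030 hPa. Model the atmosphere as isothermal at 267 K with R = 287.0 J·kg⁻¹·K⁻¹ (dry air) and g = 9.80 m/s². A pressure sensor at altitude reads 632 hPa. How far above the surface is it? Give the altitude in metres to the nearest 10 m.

z ≈ 3820 m

Scale height: H = RT/g = 287.0 × 267 / 9.80 = 7819.3 m.
Invert the barometric formula: z = H ln(P₀/P).
P₀/P = 1030/632 = 1.6297; ln(1.6297) = 0.48840.
z = 7819.3 × 0.48840 = 3818.9 m.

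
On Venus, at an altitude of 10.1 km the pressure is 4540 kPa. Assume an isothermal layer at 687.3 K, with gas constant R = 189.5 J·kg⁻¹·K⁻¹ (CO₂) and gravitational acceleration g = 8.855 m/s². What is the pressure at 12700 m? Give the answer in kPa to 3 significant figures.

P ≈ 3800 kPa

Scale height: H = RT/g = 189.5 × 687.3 / 8.855 = 14708 m.
Between two levels, P₂ = P₁ exp(−Δz/H) with Δz = z₂ − z₁.
Δz = 12700 − 10100 = 2600.0 m; Δz/H = 2600.0/14708 = 0.17677.
P₂ = 4540 × exp(−0.17677) = 4540 × 0.83797 = 3804.4 kPa.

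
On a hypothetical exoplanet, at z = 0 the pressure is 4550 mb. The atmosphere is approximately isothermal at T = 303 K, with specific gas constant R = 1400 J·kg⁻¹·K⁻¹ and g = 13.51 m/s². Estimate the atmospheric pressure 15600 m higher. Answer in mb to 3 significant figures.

Scale height: H = RT/g = 1400 × 303 / 13.51 = 31399 m.
Barometric formula: P = P₀ exp(−z/H).
z/H = 15600/31399 = 0.49683; exp(−0.49683) = 0.60846.
P = 4550 × 0.60846 = 2768.5 mb.

P ≈ 2770 mb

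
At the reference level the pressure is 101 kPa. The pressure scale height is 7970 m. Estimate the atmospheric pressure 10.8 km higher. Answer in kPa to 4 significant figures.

P ≈ 26.05 kPa

Barometric formula: P = P₀ exp(−z/H).
z/H = 10800/7970.0 = 1.3551; exp(−1.3551) = 0.25792.
P = 101 × 0.25792 = 26.050 kPa.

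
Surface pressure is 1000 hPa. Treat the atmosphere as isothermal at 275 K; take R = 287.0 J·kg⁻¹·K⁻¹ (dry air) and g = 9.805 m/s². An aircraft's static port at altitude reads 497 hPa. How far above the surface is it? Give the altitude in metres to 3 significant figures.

Scale height: H = RT/g = 287.0 × 275 / 9.805 = 8049.5 m.
Invert the barometric formula: z = H ln(P₀/P).
P₀/P = 1000/497 = 2.0121; ln(2.0121) = 0.69918.
z = 8049.5 × 0.69918 = 5628.0 m.

z ≈ 5630 m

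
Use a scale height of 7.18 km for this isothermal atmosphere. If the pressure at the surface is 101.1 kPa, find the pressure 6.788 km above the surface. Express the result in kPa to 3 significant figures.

Barometric formula: P = P₀ exp(−z/H).
z/H = 6788.0/7180.0 = 0.94540; exp(−0.94540) = 0.38852.
P = 101.1 × 0.38852 = 39.279 kPa.

P ≈ 39.3 kPa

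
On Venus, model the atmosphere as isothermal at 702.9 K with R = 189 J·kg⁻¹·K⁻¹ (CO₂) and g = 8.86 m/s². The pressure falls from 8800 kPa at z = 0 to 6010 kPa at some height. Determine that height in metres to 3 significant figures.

z ≈ 5720 m

Scale height: H = RT/g = 189 × 702.9 / 8.86 = 14994 m.
Invert the barometric formula: z = H ln(P₀/P).
P₀/P = 8800/6010 = 1.4642; ln(1.4642) = 0.38131.
z = 14994 × 0.38131 = 5717.4 m.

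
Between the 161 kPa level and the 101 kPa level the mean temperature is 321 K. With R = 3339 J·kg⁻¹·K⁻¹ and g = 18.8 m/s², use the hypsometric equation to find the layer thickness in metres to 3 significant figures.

Δz ≈ 26600 m

Hypsometric equation: Δz = (R T̄/g) ln(P₁/P₂).
R T̄/g = 3339 × 321 / 18.8 = 57012 m.
ln(161/101) = ln(1.5941) = 0.46631.
Δz = 57012 × 0.46631 = 26585 m.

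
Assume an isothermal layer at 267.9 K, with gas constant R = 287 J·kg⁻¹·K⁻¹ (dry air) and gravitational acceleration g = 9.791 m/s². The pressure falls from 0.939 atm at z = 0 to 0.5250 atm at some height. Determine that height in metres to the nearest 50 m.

Scale height: H = RT/g = 287 × 267.9 / 9.791 = 7852.9 m.
Invert the barometric formula: z = H ln(P₀/P).
P₀/P = 0.939/0.5250 = 1.7886; ln(1.7886) = 0.58143.
z = 7852.9 × 0.58143 = 4565.9 m.

z ≈ 4550 m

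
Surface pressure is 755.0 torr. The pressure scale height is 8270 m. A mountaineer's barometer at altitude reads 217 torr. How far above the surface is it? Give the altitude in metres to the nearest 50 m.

Invert the barometric formula: z = H ln(P₀/P).
P₀/P = 755.0/217 = 3.4793; ln(3.4793) = 1.2468.
z = 8270.0 × 1.2468 = 10311 m.

z ≈ 10300 m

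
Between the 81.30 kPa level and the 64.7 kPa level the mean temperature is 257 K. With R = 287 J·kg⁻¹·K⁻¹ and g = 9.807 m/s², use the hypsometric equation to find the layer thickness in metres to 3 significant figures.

Δz ≈ 1720 m

Hypsometric equation: Δz = (R T̄/g) ln(P₁/P₂).
R T̄/g = 287 × 257 / 9.807 = 7521.1 m.
ln(81.30/64.7) = ln(1.2566) = 0.22841.
Δz = 7521.1 × 0.22841 = 1717.9 m.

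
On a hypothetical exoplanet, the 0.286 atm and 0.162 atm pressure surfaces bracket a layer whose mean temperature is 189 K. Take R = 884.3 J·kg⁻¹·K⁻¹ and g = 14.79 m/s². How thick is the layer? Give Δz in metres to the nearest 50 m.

Δz ≈ 6400 m

Hypsometric equation: Δz = (R T̄/g) ln(P₁/P₂).
R T̄/g = 884.3 × 189 / 14.79 = 11300 m.
ln(0.286/0.162) = ln(1.7654) = 0.56838.
Δz = 11300 × 0.56838 = 6422.7 m.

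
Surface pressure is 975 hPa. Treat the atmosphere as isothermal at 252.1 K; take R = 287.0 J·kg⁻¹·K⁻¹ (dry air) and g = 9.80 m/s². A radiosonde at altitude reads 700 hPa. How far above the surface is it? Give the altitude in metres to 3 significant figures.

Scale height: H = RT/g = 287.0 × 252.1 / 9.80 = 7382.9 m.
Invert the barometric formula: z = H ln(P₀/P).
P₀/P = 975/700 = 1.3929; ln(1.3929) = 0.33139.
z = 7382.9 × 0.33139 = 2446.6 m.

z ≈ 2450 m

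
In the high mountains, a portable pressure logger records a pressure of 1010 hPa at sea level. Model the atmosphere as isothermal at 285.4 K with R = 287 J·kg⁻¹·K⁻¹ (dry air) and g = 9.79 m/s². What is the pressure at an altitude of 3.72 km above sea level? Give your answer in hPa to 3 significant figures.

P ≈ 647 hPa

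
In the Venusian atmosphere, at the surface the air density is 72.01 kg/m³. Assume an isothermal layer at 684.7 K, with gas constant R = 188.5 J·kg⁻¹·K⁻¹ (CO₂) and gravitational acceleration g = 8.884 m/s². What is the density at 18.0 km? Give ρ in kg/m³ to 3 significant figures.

ρ ≈ 20.9 kg/m³

Scale height: H = RT/g = 188.5 × 684.7 / 8.884 = 14528 m.
In an isothermal atmosphere, density decays like pressure: ρ = ρ₀ exp(−z/H).
z/H = 18000/14528 = 1.2390; exp(−1.2390) = 0.28967.
ρ = 72.01 × 0.28967 = 20.859 kg/m³.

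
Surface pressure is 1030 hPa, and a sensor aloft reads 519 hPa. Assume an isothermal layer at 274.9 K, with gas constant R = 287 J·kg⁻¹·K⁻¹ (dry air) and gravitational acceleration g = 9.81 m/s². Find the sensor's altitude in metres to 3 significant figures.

z ≈ 5510 m

Scale height: H = RT/g = 287 × 274.9 / 9.81 = 8042.4 m.
Invert the barometric formula: z = H ln(P₀/P).
P₀/P = 1030/519 = 1.9846; ln(1.9846) = 0.68542.
z = 8042.4 × 0.68542 = 5512.4 m.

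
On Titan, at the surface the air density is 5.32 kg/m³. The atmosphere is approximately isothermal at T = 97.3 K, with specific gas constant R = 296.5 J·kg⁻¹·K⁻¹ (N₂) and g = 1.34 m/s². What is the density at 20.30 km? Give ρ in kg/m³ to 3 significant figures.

ρ ≈ 2.07 kg/m³

Scale height: H = RT/g = 296.5 × 97.3 / 1.34 = 21529 m.
In an isothermal atmosphere, density decays like pressure: ρ = ρ₀ exp(−z/H).
z/H = 20300/21529 = 0.94291; exp(−0.94291) = 0.38949.
ρ = 5.32 × 0.38949 = 2.0721 kg/m³.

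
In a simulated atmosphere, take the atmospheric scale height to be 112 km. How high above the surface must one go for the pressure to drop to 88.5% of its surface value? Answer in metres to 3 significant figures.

z ≈ 13700 m

Set P/P₀ = exp(−z/H) = 0.885, so z = −H ln(0.885).
−ln(0.885) = 0.12217; z = 112000 × 0.12217 = 13683 m.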